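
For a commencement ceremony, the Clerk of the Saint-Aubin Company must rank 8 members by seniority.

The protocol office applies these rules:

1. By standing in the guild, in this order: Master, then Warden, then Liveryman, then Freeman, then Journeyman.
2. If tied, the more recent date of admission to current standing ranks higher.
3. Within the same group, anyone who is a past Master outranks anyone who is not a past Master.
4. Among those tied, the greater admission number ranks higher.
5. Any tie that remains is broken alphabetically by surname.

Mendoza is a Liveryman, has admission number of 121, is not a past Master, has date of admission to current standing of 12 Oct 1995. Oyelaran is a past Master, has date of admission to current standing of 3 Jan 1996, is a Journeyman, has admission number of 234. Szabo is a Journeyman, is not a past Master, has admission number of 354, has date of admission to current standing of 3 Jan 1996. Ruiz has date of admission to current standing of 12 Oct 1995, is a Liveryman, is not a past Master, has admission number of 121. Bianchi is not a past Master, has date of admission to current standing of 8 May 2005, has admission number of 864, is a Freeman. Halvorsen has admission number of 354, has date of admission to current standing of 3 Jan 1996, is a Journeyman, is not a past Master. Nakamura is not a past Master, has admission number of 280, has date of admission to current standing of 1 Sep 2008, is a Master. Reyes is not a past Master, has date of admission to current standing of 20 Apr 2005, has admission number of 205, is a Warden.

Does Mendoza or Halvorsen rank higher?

By standing in the guild: Nakamura (Master); then Reyes (Warden); then Mendoza and Ruiz (Liveryman); then Bianchi (Freeman); then Oyelaran, Halvorsen and Szabo (Journeyman).
Mendoza and Ruiz both have date of admission to current standing 12 Oct 1995, so the next rule applies.
Mendoza and Ruiz are each not a past Master, so the next rule applies.
Mendoza and Ruiz both have admission number 121, so the next rule applies.
Among Mendoza and Ruiz, alphabetically by surname: Mendoza before Ruiz.
Oyelaran, Halvorsen and Szabo all have date of admission to current standing 3 Jan 1996, so the next rule applies.
Among Oyelaran, Halvorsen and Szabo, a past Master before not a past Master: Oyelaran (a past Master) before Halvorsen and Szabo (not a past Master).
Halvorsen and Szabo both have admission number 354, so the next rule applies.
Among Halvorsen and Szabo, alphabetically by surname: Halvorsen before Szabo.
So Mendoza takes precedence.

Mendoza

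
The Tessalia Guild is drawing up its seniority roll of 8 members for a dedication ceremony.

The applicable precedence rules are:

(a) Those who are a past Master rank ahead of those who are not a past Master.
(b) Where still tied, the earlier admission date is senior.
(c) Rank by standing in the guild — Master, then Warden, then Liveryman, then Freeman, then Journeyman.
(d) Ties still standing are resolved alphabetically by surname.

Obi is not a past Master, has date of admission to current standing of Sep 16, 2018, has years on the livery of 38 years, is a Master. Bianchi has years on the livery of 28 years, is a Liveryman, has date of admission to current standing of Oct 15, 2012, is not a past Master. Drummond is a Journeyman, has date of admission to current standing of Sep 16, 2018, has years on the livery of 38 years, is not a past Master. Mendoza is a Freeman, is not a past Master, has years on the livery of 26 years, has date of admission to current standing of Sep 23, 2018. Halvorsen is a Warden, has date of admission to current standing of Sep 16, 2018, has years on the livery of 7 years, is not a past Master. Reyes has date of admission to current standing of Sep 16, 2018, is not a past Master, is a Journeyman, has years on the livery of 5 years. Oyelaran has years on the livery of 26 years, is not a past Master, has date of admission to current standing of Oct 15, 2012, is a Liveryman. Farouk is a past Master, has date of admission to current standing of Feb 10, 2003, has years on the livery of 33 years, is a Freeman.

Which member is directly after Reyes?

By the first rule: Farouk (a past Master); then Bianchi, Oyelaran, Obi, Halvorsen, Drummond, Reyes and Mendoza (each not a past Master).
Among Bianchi, Oyelaran, Obi, Halvorsen, Drummond, Reyes and Mendoza, by date of admission to current standing (earlier first): Bianchi and Oyelaran (Oct 15, 2012) before Obi, Halvorsen, Drummond and Reyes (Sep 16, 2018) before Mendoza (Sep 23, 2018).
Bianchi and Oyelaran are each Liveryman, so the next rule applies.
Among Bianchi and Oyelaran, alphabetically by surname: Bianchi before Oyelaran.
Among Obi, Halvorsen, Drummond and Reyes, by standing in the guild: Obi (Master) before Halvorsen (Warden) before Drummond and Reyes (Journeyman).
Among Drummond and Reyes, alphabetically by surname: Drummond before Reyes.
Order: Farouk, Bianchi, Oyelaran, Obi, Halvorsen, Drummond, Reyes, Mendoza.

Mendoza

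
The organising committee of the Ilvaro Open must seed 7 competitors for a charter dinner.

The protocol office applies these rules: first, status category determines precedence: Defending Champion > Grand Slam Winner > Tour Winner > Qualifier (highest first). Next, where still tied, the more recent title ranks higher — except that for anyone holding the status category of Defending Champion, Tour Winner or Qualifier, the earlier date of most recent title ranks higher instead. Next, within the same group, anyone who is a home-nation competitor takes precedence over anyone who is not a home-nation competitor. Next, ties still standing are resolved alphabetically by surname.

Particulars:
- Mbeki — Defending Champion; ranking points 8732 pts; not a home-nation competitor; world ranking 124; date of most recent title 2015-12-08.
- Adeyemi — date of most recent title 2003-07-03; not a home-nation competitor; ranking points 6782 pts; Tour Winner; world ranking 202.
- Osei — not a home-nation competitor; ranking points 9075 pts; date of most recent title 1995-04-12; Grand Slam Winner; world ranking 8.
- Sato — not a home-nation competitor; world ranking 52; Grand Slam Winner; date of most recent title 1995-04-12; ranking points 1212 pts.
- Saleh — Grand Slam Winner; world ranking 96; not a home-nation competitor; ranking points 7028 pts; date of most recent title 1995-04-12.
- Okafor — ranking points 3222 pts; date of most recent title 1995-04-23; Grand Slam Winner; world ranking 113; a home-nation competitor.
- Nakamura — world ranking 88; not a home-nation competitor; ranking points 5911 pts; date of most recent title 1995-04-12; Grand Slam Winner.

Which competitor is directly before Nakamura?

By status category: Mbeki (Defending Champion); then Okafor, Nakamura, Osei, Saleh and Sato (Grand Slam Winner); then Adeyemi (Tour Winner).
Among Okafor, Nakamura, Osei, Saleh and Sato, by date of most recent title (later first): Okafor (1995-04-23) before Nakamura, Osei, Saleh and Sato (1995-04-12).
Nakamura, Osei, Saleh and Sato are each not a home-nation competitor, so the next rule applies.
Among Nakamura, Osei, Saleh and Sato, alphabetically by surname: Nakamura before Osei before Saleh before Sato.
Order: Mbeki, Okafor, Nakamura, Osei, Saleh, Sato, Adeyemi.

Okafor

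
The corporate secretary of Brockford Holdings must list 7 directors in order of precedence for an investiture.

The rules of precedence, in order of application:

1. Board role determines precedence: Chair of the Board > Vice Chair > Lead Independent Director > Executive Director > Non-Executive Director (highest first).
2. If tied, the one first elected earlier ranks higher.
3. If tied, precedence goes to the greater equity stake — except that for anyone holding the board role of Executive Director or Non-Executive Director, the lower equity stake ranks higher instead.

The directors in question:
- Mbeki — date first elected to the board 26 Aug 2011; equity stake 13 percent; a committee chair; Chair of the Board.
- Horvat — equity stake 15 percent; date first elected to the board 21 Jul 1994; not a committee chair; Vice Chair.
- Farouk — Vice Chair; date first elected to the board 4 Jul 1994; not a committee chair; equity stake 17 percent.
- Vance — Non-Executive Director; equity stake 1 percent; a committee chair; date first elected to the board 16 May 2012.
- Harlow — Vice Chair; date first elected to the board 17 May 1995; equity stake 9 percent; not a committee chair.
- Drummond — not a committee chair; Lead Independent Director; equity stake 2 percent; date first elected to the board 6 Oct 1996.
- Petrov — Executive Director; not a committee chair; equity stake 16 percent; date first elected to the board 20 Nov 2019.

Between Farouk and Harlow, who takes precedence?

Farouk

By board role: Mbeki (Chair of the Board); then Farouk, Horvat and Harlow (Vice Chair); then Drummond (Lead Independent Director); then Petrov (Executive Director); then Vance (Non-Executive Director).
Among Farouk, Horvat and Harlow, by date first elected to the board (earlier first): Farouk (4 Jul 1994) before Horvat (21 Jul 1994) before Harlow (17 May 1995).
So Farouk takes precedence.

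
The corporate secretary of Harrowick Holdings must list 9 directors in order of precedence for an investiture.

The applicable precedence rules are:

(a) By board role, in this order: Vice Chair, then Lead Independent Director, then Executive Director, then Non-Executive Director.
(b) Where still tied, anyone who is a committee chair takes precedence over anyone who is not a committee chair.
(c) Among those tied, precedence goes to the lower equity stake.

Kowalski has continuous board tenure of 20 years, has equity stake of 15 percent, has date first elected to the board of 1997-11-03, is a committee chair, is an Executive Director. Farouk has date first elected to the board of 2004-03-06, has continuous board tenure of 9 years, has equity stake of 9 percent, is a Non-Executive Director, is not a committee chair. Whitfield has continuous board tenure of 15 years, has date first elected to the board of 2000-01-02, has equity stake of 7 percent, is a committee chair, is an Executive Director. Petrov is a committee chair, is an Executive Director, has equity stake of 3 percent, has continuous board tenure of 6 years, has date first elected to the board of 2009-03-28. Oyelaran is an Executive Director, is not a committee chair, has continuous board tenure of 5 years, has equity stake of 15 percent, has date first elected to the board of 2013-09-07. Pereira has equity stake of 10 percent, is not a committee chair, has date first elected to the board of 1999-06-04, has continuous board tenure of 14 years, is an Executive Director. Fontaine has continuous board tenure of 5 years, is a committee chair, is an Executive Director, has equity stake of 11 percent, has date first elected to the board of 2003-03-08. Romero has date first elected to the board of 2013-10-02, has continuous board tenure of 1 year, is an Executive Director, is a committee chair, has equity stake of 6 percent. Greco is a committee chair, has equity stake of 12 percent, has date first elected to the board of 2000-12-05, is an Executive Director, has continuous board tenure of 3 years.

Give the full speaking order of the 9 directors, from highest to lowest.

Petrov, Romero, Whitfield, Fontaine, Greco, Kowalski, Pereira, Oyelaran, Farouk

By board role: Petrov, Romero, Whitfield, Fontaine, Greco, Kowalski, Pereira and Oyelaran (Executive Director); then Farouk (Non-Executive Director).
Among Petrov, Romero, Whitfield, Fontaine, Greco, Kowalski, Pereira and Oyelaran, a committee chair before not a committee chair: Petrov, Romero, Whitfield, Fontaine, Greco and Kowalski (a committee chair) before Pereira and Oyelaran (not a committee chair).
Among Petrov, Romero, Whitfield, Fontaine, Greco and Kowalski, by equity stake (lower first): Petrov (3 percent) before Romero (6 percent) before Whitfield (7 percent) before Fontaine (11 percent) before Greco (12 percent) before Kowalski (15 percent).
Among Pereira and Oyelaran, by equity stake (lower first): Pereira (10 percent) before Oyelaran (15 percent).
Full order: Petrov, Romero, Whitfield, Fontaine, Greco, Kowalski, Pereira, Oyelaran, Farouk.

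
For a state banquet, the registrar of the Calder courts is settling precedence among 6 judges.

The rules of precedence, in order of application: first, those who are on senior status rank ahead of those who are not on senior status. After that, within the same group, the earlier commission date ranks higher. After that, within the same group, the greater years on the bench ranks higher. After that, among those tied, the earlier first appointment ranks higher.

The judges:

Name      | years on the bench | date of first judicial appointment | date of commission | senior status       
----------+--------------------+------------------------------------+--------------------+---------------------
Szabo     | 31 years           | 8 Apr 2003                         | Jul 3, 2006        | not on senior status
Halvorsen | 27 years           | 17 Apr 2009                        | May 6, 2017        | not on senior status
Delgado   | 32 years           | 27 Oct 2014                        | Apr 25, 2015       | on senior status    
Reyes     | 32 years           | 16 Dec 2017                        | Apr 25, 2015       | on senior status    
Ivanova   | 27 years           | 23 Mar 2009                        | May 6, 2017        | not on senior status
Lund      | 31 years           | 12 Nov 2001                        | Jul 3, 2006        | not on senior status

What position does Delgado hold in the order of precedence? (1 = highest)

By the first rule: Delgado and Reyes (both on senior status); then Lund, Szabo, Ivanova and Halvorsen (each not on senior status).
Delgado and Reyes both have date of commission Apr 25, 2015, so the next rule applies.
Delgado and Reyes both have years on the bench 32 years, so the next rule applies.
Among Delgado and Reyes, by date of first judicial appointment (earlier first): Delgado (27 Oct 2014) before Reyes (16 Dec 2017).
Among Lund, Szabo, Ivanova and Halvorsen, by date of commission (earlier first): Lund and Szabo (Jul 3, 2006) before Ivanova and Halvorsen (May 6, 2017).
Lund and Szabo both have years on the bench 31 years, so the next rule applies.
Among Lund and Szabo, by date of first judicial appointment (earlier first): Lund (12 Nov 2001) before Szabo (8 Apr 2003).
Ivanova and Halvorsen both have years on the bench 27 years, so the next rule applies.
Among Ivanova and Halvorsen, by date of first judicial appointment (earlier first): Ivanova (23 Mar 2009) before Halvorsen (17 Apr 2009).
Order: Delgado, Reyes, Lund, Szabo, Ivanova, Halvorsen. So position 1.

1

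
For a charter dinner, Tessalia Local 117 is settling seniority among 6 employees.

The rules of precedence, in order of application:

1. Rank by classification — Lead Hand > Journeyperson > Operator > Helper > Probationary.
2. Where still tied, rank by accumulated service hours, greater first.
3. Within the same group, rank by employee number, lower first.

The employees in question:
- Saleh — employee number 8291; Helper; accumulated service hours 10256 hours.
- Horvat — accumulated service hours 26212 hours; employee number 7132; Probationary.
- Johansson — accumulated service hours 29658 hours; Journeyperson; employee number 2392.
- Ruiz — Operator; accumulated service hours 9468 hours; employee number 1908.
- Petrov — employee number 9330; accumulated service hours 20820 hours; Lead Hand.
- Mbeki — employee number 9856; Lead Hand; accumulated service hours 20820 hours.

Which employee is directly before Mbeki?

Petrov

By classification: Petrov and Mbeki (Lead Hand); then Johansson (Journeyperson); then Ruiz (Operator); then Saleh (Helper); then Horvat (Probationary).
Petrov and Mbeki both have accumulated service hours 20820 hours, so the next rule applies.
Among Petrov and Mbeki, by employee number (lower first): Petrov (9330) before Mbeki (9856).
Order: Petrov, Mbeki, Johansson, Ruiz, Saleh, Horvat.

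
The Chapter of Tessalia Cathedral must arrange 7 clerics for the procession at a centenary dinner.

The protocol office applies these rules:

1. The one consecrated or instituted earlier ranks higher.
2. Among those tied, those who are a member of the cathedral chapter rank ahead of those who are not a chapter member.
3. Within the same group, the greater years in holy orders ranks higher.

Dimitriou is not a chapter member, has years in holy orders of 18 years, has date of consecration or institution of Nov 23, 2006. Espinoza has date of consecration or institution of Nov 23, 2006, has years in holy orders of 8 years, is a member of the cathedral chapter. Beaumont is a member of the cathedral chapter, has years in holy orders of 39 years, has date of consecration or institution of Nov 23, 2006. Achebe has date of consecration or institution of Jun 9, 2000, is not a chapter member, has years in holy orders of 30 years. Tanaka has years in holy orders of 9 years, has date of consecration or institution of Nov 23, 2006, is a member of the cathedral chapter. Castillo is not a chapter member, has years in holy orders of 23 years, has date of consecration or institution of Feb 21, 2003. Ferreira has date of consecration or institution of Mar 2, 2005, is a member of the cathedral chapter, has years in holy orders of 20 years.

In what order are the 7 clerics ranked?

By date of consecration or institution (earlier first): Achebe (Jun 9, 2000); then Castillo (Feb 21, 2003); then Ferreira (Mar 2, 2005); then Beaumont, Tanaka, Espinoza and Dimitriou (each Nov 23, 2006).
Among Beaumont, Tanaka, Espinoza and Dimitriou, a member of the cathedral chapter before not a chapter member: Beaumont, Tanaka and Espinoza (a member of the cathedral chapter) before Dimitriou (not a chapter member).
Among Beaumont, Tanaka and Espinoza, by years in holy orders (higher first): Beaumont (39 years) before Tanaka (9 years) before Espinoza (8 years).
Full order: Achebe, Castillo, Ferreira, Beaumont, Tanaka, Espinoza, Dimitriou.

Achebe, Castillo, Ferreira, Beaumont, Tanaka, Espinoza, Dimitriou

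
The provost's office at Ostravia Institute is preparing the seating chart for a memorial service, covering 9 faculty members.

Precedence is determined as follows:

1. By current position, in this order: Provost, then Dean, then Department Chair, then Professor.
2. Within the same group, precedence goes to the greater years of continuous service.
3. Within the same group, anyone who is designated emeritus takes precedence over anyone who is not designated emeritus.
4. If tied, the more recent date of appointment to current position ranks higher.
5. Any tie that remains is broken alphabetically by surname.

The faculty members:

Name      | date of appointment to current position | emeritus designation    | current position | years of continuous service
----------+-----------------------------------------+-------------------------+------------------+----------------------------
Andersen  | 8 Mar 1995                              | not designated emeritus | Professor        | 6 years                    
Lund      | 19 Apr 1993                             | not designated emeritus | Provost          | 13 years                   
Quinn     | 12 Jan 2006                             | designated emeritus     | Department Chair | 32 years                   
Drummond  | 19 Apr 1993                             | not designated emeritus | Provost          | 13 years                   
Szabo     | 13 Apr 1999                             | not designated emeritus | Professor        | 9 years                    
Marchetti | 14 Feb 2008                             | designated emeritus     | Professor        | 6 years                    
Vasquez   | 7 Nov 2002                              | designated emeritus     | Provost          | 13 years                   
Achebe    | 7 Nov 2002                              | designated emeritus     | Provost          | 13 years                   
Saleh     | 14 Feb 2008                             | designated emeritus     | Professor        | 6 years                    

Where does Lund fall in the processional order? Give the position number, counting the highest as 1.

By current position: Achebe, Vasquez, Drummond and Lund (Provost); then Quinn (Department Chair); then Szabo, Marchetti, Saleh and Andersen (Professor).
Achebe, Vasquez, Drummond and Lund all have years of continuous service 13 years, so the next rule applies.
Among Achebe, Vasquez, Drummond and Lund, designated emeritus before not designated emeritus: Achebe and Vasquez (designated emeritus) before Drummond and Lund (not designated emeritus).
Achebe and Vasquez both have date of appointment to current position 7 Nov 2002, so the next rule applies.
Among Achebe and Vasquez, alphabetically by surname: Achebe before Vasquez.
Drummond and Lund both have date of appointment to current position 19 Apr 1993, so the next rule applies.
Among Drummond and Lund, alphabetically by surname: Drummond before Lund.
Among Szabo, Marchetti, Saleh and Andersen, by years of continuous service (higher first): Szabo (9 years) before Marchetti, Saleh and Andersen (6 years).
Among Marchetti, Saleh and Andersen, designated emeritus before not designated emeritus: Marchetti and Saleh (designated emeritus) before Andersen (not designated emeritus).
Marchetti and Saleh both have date of appointment to current position 14 Feb 2008, so the next rule applies.
Among Marchetti and Saleh, alphabetically by surname: Marchetti before Saleh.
Order: Achebe, Vasquez, Drummond, Lund, Quinn, Szabo, Marchetti, Saleh, Andersen. So position 4.

4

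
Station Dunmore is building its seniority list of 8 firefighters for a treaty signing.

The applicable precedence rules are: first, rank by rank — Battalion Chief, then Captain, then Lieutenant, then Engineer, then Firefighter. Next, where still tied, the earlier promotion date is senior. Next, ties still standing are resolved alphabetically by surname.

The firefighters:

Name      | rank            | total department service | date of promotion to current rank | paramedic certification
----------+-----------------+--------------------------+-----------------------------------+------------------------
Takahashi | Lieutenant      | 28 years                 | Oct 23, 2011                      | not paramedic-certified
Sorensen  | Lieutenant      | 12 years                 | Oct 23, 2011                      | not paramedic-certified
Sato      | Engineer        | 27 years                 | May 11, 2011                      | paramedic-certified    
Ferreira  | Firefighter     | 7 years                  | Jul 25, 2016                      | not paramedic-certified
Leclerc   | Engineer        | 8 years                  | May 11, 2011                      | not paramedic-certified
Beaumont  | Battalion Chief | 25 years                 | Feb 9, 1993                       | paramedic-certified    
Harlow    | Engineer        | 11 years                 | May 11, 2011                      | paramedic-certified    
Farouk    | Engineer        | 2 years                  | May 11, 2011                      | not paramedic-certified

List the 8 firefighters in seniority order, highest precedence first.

Beaumont, Sorensen, Takahashi, Farouk, Harlow, Leclerc, Sato, Ferreira

By rank: Beaumont (Battalion Chief); then Sorensen and Takahashi (Lieutenant); then Farouk, Harlow, Leclerc and Sato (Engineer); then Ferreira (Firefighter).
Sorensen and Takahashi both have date of promotion to current rank Oct 23, 2011, so the next rule applies.
Among Sorensen and Takahashi, alphabetically by surname: Sorensen before Takahashi.
Farouk, Harlow, Leclerc and Sato all have date of promotion to current rank May 11, 2011, so the next rule applies.
Among Farouk, Harlow, Leclerc and Sato, alphabetically by surname: Farouk before Harlow before Leclerc before Sato.
Full order: Beaumont, Sorensen, Takahashi, Farouk, Harlow, Leclerc, Sato, Ferreira.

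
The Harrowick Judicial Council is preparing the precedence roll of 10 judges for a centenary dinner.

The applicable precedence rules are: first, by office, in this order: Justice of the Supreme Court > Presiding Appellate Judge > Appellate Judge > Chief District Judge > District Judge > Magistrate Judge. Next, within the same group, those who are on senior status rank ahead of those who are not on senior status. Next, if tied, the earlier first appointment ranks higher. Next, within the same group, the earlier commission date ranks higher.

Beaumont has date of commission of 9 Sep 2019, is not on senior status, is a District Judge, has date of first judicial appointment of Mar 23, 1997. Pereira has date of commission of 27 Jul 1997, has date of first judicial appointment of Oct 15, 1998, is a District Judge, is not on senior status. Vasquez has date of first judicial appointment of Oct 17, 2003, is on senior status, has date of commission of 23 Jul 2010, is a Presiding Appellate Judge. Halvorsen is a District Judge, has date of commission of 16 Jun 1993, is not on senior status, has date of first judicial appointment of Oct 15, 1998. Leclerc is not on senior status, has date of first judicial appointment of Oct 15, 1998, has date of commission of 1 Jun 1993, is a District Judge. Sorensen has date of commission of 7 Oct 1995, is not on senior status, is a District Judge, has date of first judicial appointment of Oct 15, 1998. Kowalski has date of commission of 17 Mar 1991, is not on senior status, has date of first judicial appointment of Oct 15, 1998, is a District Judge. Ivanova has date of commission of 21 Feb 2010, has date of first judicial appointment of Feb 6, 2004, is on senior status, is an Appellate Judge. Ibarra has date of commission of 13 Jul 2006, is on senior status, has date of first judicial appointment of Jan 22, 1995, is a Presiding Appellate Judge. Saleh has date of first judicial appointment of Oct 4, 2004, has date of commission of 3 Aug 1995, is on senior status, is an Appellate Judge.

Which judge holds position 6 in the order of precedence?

Kowalski

By office: Ibarra and Vasquez (Presiding Appellate Judge); then Ivanova and Saleh (Appellate Judge); then Beaumont, Kowalski, Leclerc, Halvorsen, Sorensen and Pereira (District Judge).
Ibarra and Vasquez are each on senior status, so the next rule applies.
Among Ibarra and Vasquez, by date of first judicial appointment (earlier first): Ibarra (Jan 22, 1995) before Vasquez (Oct 17, 2003).
Ivanova and Saleh are each on senior status, so the next rule applies.
Among Ivanova and Saleh, by date of first judicial appointment (earlier first): Ivanova (Feb 6, 2004) before Saleh (Oct 4, 2004).
Beaumont, Kowalski, Leclerc, Halvorsen, Sorensen and Pereira are each not on senior status, so the next rule applies.
Among Beaumont, Kowalski, Leclerc, Halvorsen, Sorensen and Pereira, by date of first judicial appointment (earlier first): Beaumont (Mar 23, 1997) before Kowalski, Leclerc, Halvorsen, Sorensen and Pereira (Oct 15, 1998).
Among Kowalski, Leclerc, Halvorsen, Sorensen and Pereira, by date of commission (earlier first): Kowalski (17 Mar 1991) before Leclerc (1 Jun 1993) before Halvorsen (16 Jun 1993) before Sorensen (7 Oct 1995) before Pereira (27 Jul 1997).
Order: Ibarra, Vasquez, Ivanova, Saleh, Beaumont, Kowalski, Leclerc, Halvorsen, Sorensen, Pereira.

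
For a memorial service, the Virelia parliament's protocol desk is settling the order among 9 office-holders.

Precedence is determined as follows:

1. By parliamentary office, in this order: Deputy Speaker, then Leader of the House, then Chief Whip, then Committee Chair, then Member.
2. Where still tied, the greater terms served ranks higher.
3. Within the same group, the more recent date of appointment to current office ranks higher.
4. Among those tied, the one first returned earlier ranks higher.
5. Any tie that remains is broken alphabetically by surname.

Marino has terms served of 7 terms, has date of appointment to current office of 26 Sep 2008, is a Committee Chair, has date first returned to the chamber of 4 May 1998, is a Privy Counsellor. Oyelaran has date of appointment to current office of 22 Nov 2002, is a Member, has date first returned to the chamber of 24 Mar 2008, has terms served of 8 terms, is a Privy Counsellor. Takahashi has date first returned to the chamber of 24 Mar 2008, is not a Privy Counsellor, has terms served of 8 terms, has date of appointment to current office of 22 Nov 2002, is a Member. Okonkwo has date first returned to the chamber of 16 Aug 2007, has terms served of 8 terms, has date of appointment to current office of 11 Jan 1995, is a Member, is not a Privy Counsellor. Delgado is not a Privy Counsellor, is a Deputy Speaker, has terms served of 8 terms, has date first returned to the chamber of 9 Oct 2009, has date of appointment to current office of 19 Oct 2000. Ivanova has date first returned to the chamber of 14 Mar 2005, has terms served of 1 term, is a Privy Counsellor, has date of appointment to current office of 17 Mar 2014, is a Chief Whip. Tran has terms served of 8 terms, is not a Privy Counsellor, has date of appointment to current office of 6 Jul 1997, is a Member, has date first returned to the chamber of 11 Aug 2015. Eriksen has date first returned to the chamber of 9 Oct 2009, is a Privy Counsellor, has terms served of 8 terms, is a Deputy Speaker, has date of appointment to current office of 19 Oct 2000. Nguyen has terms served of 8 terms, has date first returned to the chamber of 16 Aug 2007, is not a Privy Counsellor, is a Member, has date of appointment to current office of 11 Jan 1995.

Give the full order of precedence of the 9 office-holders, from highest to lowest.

Delgado, Eriksen, Ivanova, Marino, Oyelaran, Takahashi, Tran, Nguyen, Okonkwo

By parliamentary office: Delgado and Eriksen (Deputy Speaker); then Ivanova (Chief Whip); then Marino (Committee Chair); then Oyelaran, Takahashi, Tran, Nguyen and Okonkwo (Member).
Delgado and Eriksen both have terms served 8 terms, so the next rule applies.
Delgado and Eriksen both have date of appointment to current office 19 Oct 2000, so the next rule applies.
Delgado and Eriksen both have date first returned to the chamber 9 Oct 2009, so the next rule applies.
Among Delgado and Eriksen, alphabetically by surname: Delgado before Eriksen.
Oyelaran, Takahashi, Tran, Nguyen and Okonkwo all have terms served 8 terms, so the next rule applies.
Among Oyelaran, Takahashi, Tran, Nguyen and Okonkwo, by date of appointment to current office (later first): Oyelaran and Takahashi (22 Nov 2002) before Tran (6 Jul 1997) before Nguyen and Okonkwo (11 Jan 1995).
Oyelaran and Takahashi both have date first returned to the chamber 24 Mar 2008, so the next rule applies.
Among Oyelaran and Takahashi, alphabetically by surname: Oyelaran before Takahashi.
Nguyen and Okonkwo both have date first returned to the chamber 16 Aug 2007, so the next rule applies.
Among Nguyen and Okonkwo, alphabetically by surname: Nguyen before Okonkwo.
Full order: Delgado, Eriksen, Ivanova, Marino, Oyelaran, Takahashi, Tran, Nguyen, Okonkwo.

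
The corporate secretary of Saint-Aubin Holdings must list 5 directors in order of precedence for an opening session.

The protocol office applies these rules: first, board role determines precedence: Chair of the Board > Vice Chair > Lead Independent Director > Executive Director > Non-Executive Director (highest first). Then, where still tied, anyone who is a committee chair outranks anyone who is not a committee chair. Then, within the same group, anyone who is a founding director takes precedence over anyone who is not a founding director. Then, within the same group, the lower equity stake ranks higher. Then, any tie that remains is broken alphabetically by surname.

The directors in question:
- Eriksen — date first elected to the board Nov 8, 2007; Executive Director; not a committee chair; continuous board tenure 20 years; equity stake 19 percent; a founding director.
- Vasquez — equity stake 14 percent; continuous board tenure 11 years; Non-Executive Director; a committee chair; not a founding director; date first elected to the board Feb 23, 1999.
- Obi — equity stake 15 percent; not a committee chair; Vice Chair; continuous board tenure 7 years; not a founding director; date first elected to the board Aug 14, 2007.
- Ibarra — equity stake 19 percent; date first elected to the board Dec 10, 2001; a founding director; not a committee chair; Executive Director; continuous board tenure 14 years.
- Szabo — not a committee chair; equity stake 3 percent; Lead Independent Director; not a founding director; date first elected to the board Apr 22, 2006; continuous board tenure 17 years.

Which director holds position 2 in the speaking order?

By board role: Obi (Vice Chair); then Szabo (Lead Independent Director); then Eriksen and Ibarra (Executive Director); then Vasquez (Non-Executive Director).
Eriksen and Ibarra are each not a committee chair, so the next rule applies.
Eriksen and Ibarra are each a founding director, so the next rule applies.
Eriksen and Ibarra both have equity stake 19 percent, so the next rule applies.
Among Eriksen and Ibarra, alphabetically by surname: Eriksen before Ibarra.
Order: Obi, Szabo, Eriksen, Ibarra, Vasquez.

Szabo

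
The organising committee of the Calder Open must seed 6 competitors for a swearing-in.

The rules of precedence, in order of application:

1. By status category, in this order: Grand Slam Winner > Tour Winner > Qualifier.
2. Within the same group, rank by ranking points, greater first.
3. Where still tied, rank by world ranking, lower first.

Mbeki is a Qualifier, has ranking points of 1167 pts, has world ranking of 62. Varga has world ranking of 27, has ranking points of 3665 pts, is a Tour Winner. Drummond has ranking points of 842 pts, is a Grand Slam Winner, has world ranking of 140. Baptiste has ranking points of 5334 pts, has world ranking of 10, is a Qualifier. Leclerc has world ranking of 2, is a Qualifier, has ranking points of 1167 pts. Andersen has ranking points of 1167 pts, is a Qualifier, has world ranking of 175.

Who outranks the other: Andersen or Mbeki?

By status category: Drummond (Grand Slam Winner); then Varga (Tour Winner); then Baptiste, Leclerc, Mbeki and Andersen (Qualifier).
Among Baptiste, Leclerc, Mbeki and Andersen, by ranking points (higher first): Baptiste (5334 pts) before Leclerc, Mbeki and Andersen (1167 pts).
Among Leclerc, Mbeki and Andersen, by world ranking (lower first): Leclerc (2) before Mbeki (62) before Andersen (175).
So Mbeki takes precedence.

Mbeki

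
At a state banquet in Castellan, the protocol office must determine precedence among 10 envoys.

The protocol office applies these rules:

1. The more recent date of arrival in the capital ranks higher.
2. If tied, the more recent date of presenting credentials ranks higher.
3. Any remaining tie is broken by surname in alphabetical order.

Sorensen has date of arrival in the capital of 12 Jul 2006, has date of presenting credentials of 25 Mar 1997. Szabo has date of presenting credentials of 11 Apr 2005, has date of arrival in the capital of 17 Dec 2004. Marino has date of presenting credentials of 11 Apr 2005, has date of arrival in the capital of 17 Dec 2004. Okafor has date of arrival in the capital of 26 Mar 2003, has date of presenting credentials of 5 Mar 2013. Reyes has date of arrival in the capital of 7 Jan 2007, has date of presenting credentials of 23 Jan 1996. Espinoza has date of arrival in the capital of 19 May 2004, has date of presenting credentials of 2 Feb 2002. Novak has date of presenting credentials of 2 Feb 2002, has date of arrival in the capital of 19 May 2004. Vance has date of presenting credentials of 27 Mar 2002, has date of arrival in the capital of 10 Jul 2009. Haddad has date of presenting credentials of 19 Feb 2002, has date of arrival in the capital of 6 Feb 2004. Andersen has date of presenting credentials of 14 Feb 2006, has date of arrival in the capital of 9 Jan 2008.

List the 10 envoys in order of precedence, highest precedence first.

Vance, Andersen, Reyes, Sorensen, Marino, Szabo, Espinoza, Novak, Haddad, Okafor

By date of arrival in the capital (later first): Vance (10 Jul 2009); then Andersen (9 Jan 2008); then Reyes (7 Jan 2007); then Sorensen (12 Jul 2006); then Marino and Szabo (both 17 Dec 2004); then Espinoza and Novak (both 19 May 2004); then Haddad (6 Feb 2004); then Okafor (26 Mar 2003).
Marino and Szabo both have date of presenting credentials 11 Apr 2005, so the next rule applies.
Among Marino and Szabo, alphabetically by surname: Marino before Szabo.
Espinoza and Novak both have date of presenting credentials 2 Feb 2002, so the next rule applies.
Among Espinoza and Novak, alphabetically by surname: Espinoza before Novak.
Full order: Vance, Andersen, Reyes, Sorensen, Marino, Szabo, Espinoza, Novak, Haddad, Okafor.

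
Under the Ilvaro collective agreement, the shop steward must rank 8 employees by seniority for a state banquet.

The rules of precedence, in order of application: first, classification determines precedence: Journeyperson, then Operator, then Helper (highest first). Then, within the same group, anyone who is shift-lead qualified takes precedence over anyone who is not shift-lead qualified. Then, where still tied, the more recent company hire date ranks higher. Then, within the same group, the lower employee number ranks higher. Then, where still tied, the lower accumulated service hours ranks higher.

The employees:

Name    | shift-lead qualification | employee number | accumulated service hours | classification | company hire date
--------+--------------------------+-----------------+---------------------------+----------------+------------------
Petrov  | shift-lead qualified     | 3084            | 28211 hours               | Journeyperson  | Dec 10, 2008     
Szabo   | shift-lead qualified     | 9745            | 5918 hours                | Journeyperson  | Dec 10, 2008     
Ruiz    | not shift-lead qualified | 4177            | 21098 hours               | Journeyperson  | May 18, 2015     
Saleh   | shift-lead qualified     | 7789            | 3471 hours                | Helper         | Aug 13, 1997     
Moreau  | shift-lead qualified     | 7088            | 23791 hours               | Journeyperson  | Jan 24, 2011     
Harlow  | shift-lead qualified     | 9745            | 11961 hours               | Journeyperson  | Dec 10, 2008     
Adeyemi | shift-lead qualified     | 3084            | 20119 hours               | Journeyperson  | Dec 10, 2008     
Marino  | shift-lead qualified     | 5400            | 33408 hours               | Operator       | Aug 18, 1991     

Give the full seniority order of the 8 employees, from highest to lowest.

Moreau, Adeyemi, Petrov, Szabo, Harlow, Ruiz, Marino, Saleh

By classification: Moreau, Adeyemi, Petrov, Szabo, Harlow and Ruiz (Journeyperson); then Marino (Operator); then Saleh (Helper).
Among Moreau, Adeyemi, Petrov, Szabo, Harlow and Ruiz, shift-lead qualified before not shift-lead qualified: Moreau, Adeyemi, Petrov, Szabo and Harlow (shift-lead qualified) before Ruiz (not shift-lead qualified).
Among Moreau, Adeyemi, Petrov, Szabo and Harlow, by company hire date (later first): Moreau (Jan 24, 2011) before Adeyemi, Petrov, Szabo and Harlow (Dec 10, 2008).
Among Adeyemi, Petrov, Szabo and Harlow, by employee number (lower first): Adeyemi and Petrov (3084) before Szabo and Harlow (9745).
Among Adeyemi and Petrov, by accumulated service hours (lower first): Adeyemi (20119 hours) before Petrov (28211 hours).
Among Szabo and Harlow, by accumulated service hours (lower first): Szabo (5918 hours) before Harlow (11961 hours).
Full order: Moreau, Adeyemi, Petrov, Szabo, Harlow, Ruiz, Marino, Saleh.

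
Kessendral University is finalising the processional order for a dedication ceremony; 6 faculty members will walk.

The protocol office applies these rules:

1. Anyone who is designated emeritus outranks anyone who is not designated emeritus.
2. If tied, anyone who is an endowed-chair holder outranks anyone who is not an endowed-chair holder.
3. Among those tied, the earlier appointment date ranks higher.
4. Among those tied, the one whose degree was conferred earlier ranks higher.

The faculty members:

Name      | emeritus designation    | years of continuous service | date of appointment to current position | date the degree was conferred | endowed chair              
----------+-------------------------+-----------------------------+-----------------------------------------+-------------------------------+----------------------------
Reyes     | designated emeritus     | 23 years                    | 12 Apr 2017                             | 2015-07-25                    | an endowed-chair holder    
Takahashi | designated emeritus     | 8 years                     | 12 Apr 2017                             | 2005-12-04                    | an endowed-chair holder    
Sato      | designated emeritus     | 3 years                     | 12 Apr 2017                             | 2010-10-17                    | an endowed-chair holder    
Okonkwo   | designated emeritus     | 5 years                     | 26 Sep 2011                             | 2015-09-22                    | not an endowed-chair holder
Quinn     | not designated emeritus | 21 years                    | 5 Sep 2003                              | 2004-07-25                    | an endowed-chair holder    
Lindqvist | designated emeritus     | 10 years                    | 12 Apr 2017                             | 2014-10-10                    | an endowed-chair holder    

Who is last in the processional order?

By the first rule: Takahashi, Sato, Lindqvist, Reyes and Okonkwo (each designated emeritus); then Quinn (not designated emeritus).
Among Takahashi, Sato, Lindqvist, Reyes and Okonkwo, an endowed-chair holder before not an endowed-chair holder: Takahashi, Sato, Lindqvist and Reyes (an endowed-chair holder) before Okonkwo (not an endowed-chair holder).
Takahashi, Sato, Lindqvist and Reyes all have date of appointment to current position 12 Apr 2017, so the next rule applies.
Among Takahashi, Sato, Lindqvist and Reyes, by date the degree was conferred (earlier first): Takahashi (2005-12-04) before Sato (2010-10-17) before Lindqvist (2014-10-10) before Reyes (2015-07-25).
Order: Takahashi, Sato, Lindqvist, Reyes, Okonkwo, Quinn.

Quinn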